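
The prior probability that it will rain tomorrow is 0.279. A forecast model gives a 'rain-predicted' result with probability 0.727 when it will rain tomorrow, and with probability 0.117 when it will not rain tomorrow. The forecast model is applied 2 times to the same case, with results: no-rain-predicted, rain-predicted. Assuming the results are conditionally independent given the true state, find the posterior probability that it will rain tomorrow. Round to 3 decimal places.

With H the event that it will rain tomorrow, the joint likelihood of the observed sequence is P(data|H) = 0.273·0.727 = 0.19847 and P(data|¬H) = 0.883·0.117 = 0.10331.
Bayes: P(H|data) = 0.279·0.19847 / (0.279·0.19847 + 0.721·0.10331) = 0.055373/0.12986 = 0.4264.

Posterior P(H) ≈ 0.426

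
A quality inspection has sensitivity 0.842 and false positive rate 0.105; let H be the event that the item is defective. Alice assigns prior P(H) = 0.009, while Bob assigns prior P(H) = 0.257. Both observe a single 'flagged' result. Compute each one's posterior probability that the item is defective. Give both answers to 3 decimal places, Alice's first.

Alice: 0.068; Bob: 0.735

The likelihood ratio for a 'flagged' result is 0.842/0.105 = 8.0190.
Alice: prior odds 0.009/0.991 = 0.0090817; posterior odds 0.072827; posterior probability 0.068.
Bob: prior odds 0.257/0.743 = 0.34590; posterior odds 2.7737; posterior probability 0.735.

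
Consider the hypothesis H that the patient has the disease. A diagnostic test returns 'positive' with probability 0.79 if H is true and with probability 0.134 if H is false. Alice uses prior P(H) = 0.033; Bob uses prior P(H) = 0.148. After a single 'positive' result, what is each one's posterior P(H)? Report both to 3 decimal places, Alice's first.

Alice: 0.167; Bob: 0.506

The likelihood ratio for a 'positive' result is 0.79/0.134 = 5.8955.
Alice: prior odds 0.033/0.967 = 0.034126; posterior odds 0.20119; posterior probability 0.167.
Bob: prior odds 0.148/0.852 = 0.17371; posterior odds 1.0241; posterior probability 0.506.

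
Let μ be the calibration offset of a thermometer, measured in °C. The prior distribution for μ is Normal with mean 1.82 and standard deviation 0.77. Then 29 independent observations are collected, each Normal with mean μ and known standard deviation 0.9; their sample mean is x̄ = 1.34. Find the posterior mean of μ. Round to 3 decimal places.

Prior precision 1/τ₀² = 1/0.77² = 1.68663; data precision n/σ² = 29/0.9² = 35.8025.
Posterior precision = 1.68663 + 35.8025 = 37.4891.
Posterior mean = (1.68663·1.82 + 35.8025·1.34) / 37.4891 = 1.362.

Posterior mean ≈ 1.362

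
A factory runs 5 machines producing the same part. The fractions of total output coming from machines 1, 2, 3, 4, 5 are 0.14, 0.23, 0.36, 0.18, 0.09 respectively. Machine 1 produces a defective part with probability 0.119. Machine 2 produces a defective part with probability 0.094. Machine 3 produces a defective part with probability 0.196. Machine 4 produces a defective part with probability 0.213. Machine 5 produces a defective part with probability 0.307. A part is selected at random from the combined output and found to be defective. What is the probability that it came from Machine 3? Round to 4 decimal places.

P(defective|M1) = 0.119; P(defective|M2) = 0.094; P(defective|M3) = 0.196; P(defective|M4) = 0.213; P(defective|M5) = 0.307.
Prior × likelihood for each source: 0.14·0.119=0.01666, 0.23·0.094=0.02162, 0.36·0.196=0.07056, 0.18·0.213=0.03834, 0.09·0.307=0.02763. Summing gives P(defective) = 0.17481.
P(Machine 3 | defective) = 0.07056 / 0.17481 = 0.4036.

Posterior probability ≈ 0.4036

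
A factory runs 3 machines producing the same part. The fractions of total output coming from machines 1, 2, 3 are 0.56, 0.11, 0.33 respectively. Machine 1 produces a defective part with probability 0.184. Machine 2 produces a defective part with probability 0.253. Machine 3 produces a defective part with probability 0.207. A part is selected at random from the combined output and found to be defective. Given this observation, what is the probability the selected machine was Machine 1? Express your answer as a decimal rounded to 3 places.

Posterior probability ≈ 0.517

P(defective|M1) = 0.184; P(defective|M2) = 0.253; P(defective|M3) = 0.207.
Prior × likelihood for each source: 0.56·0.184=0.1030, 0.11·0.253=0.02783, 0.33·0.207=0.06831. Summing gives P(defective) = 0.19918.
P(Machine 1 | defective) = 0.1030 / 0.19918 = 0.517.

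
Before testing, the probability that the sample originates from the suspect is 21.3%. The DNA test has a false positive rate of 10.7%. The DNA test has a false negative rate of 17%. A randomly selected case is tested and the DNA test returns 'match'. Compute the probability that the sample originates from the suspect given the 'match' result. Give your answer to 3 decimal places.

Write H for 'the sample originates from the suspect'. Prior odds H:¬H = 0.213/0.787 = 0.27065. For the 'match' outcome, the likelihood ratio is 0.83/0.107 = 7.7570.
Posterior odds = 0.27065 × 7.7570 = 2.0994, so P(H|E) = 2.0994/(1+2.0994) = 0.677.

P(H | E) ≈ 0.677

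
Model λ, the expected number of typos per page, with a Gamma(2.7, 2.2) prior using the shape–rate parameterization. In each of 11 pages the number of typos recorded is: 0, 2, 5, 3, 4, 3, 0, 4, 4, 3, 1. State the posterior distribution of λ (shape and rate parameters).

The Poisson likelihood adds the total count to the shape and the number of exposure periods to the rate. Here ∑xᵢ = 29 and n = 11, so shape 2.7→31.7 and rate 2.2→13.2.

Posterior: Gamma(shape=31.7, rate=13.2)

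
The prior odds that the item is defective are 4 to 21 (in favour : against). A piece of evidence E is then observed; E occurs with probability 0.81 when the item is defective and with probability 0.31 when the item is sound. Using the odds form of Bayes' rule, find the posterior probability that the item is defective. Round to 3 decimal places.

Prior odds = 4/21 = 0.19048.
Likelihood ratio for E = 0.81/0.31 = 2.6129.
Posterior odds = prior odds × LR = 0.49770.
Posterior probability = odds/(1+odds) = 0.49770/1.4977 = 0.332.

Posterior probability ≈ 0.332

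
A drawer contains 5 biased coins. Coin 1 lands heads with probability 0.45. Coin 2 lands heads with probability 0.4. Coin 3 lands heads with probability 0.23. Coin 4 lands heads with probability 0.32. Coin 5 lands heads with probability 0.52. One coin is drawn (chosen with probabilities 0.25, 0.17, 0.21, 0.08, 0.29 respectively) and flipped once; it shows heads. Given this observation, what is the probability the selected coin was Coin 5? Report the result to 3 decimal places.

P(heads|C1) = 0.45; P(heads|C2) = 0.4; P(heads|C3) = 0.23; P(heads|C4) = 0.32; P(heads|C5) = 0.52.
Prior × likelihood for each source: 0.25·0.45=0.1125, 0.17·0.4=0.06800, 0.21·0.23=0.04830, 0.08·0.32=0.02560, 0.29·0.52=0.1508. Summing gives P(heads) = 0.40520.
P(Coin 5 | heads) = 0.1508 / 0.40520 = 0.372.

Posterior probability ≈ 0.372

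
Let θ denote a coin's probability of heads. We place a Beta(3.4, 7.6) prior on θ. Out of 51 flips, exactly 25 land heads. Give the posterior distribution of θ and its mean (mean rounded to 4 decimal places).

Posterior: Beta(28.4, 33.6); mean ≈ 0.4581

The binomial likelihood is conjugate to the Beta prior: with 25 successes and 26 failures, the posterior is Beta(3.4+25, 7.6+26) = Beta(28.4, 33.6).
E[θ | data] = 28.4/(28.4+33.6) = 0.4581.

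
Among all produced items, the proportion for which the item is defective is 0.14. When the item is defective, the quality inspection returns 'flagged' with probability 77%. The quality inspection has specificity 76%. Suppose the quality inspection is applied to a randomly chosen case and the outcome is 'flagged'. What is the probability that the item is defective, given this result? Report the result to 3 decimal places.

Let H be the event that the item is defective. P(H) = 0.14, so P(¬H) = 0.86. With E the 'flagged' result, P(E|H) = 0.77 and P(E|¬H) = 0.24.
P(E) = 0.77·0.14 + 0.24·0.86 = 0.10780 + 0.20640 = 0.31420.
By Bayes' theorem, P(H|E) = 0.10780 / 0.31420 = 0.343.

P(H | E) ≈ 0.343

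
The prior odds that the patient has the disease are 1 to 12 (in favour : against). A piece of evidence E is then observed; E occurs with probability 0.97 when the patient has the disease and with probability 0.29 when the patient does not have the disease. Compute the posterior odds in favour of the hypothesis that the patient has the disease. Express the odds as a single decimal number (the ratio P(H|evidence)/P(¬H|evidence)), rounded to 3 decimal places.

Posterior odds ≈ 0.279

Prior odds = 1/12 = 0.083333. In log-odds, ln(0.083333) = -2.4849.
Add log likelihood ratio: ln(3.3448) = 1.2074.
Posterior log-odds = -1.2775, so posterior odds = exp(-1.2775) = 0.27874.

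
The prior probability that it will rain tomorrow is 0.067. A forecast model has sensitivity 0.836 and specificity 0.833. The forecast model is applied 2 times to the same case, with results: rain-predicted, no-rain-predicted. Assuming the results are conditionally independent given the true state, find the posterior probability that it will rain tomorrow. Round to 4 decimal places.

Posterior P(H) ≈ 0.0661

With H the event that it will rain tomorrow, the joint likelihood of the observed sequence is P(data|H) = 0.836·0.164 = 0.13710 and P(data|¬H) = 0.167·0.833 = 0.13911.
Bayes: P(H|data) = 0.067·0.13710 / (0.067·0.13710 + 0.933·0.13911) = 0.0091860/0.13898 = 0.0661.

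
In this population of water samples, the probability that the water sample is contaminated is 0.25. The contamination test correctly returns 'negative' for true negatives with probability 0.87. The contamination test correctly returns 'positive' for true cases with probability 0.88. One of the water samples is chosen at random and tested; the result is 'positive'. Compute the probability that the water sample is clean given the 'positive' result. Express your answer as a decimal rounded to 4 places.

Write H for 'the water sample is contaminated'. Prior odds H:¬H = 0.25/0.75 = 0.33333. For the 'positive' outcome, the likelihood ratio is 0.88/0.13 = 6.7692.
Posterior odds = 0.33333 × 6.7692 = 2.2564, so P(H|E) = 2.2564/(1+2.2564) = 0.6929. Then P(¬H|E) = 1 − 0.6929 = 0.3071.

P(¬H | E) ≈ 0.3071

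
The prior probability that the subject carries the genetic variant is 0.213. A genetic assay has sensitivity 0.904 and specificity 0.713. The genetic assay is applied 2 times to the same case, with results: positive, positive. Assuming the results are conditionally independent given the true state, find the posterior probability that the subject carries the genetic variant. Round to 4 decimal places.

Posterior P(H) ≈ 0.7286

Let H be the event that the subject carries the genetic variant; start with P(H) = 0.213. P('positive'|H) = 0.904, P('positive'|¬H) = 0.287.
Update on result 1 ('positive'): P(H) ← 0.904·0.2130 / (0.904·0.2130 + 0.287·0.7870) = 0.19255/0.41842 = 0.4602.
Update on result 2 ('positive'): P(H) ← 0.904·0.4602 / (0.904·0.4602 + 0.287·0.5398) = 0.41601/0.57094 = 0.7286.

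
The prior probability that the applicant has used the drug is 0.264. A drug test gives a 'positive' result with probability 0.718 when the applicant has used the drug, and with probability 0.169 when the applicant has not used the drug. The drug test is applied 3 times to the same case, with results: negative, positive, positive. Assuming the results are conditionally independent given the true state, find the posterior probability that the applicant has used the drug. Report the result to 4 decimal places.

Let H be the event that the applicant has used the drug; start with P(H) = 0.264. P('positive'|H) = 0.718, P('positive'|¬H) = 0.169.
Update on result 1 ('negative'): P(H) ← 0.282·0.2640 / (0.282·0.2640 + 0.831·0.7360) = 0.074448/0.68606 = 0.1085.
Update on result 2 ('positive'): P(H) ← 0.718·0.1085 / (0.718·0.1085 + 0.169·0.8915) = 0.077914/0.22857 = 0.3409.
Update on result 3 ('positive'): P(H) ← 0.718·0.3409 / (0.718·0.3409 + 0.169·0.6591) = 0.24474/0.35614 = 0.6872.

Posterior P(H) ≈ 0.6872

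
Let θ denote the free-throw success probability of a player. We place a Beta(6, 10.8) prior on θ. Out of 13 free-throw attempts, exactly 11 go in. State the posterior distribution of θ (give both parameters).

Posterior: Beta(17, 12.8)

The binomial likelihood is conjugate to the Beta prior: with 11 successes and 2 failures, the posterior is Beta(6+11, 10.8+2) = Beta(17, 12.8).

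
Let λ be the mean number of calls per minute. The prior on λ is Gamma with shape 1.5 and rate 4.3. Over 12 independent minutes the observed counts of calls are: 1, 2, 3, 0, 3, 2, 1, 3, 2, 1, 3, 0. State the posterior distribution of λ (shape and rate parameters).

The Poisson likelihood adds the total count to the shape and the number of exposure periods to the rate. Here ∑xᵢ = 21 and n = 12, so shape 1.5→22.5 and rate 4.3→16.3.

Posterior: Gamma(shape=22.5, rate=16.3)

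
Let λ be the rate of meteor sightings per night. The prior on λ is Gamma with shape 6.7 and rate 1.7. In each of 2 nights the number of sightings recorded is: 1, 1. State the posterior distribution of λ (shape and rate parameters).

Posterior: Gamma(shape=8.7, rate=3.7)

Total count ∑xᵢ = 2 over n = 2 nights.
Gamma is conjugate to the Poisson likelihood: posterior is Gamma(shape = 6.7+2 = 8.7, rate = 1.7+2 = 3.7).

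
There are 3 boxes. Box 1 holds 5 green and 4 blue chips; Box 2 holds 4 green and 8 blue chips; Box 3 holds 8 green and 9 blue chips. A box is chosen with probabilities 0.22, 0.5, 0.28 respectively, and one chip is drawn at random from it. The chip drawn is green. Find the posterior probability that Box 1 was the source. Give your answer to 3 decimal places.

Tabulate prior·likelihood by source: [1] prior 0.22, lik 0.5556, product 0.1222; [2] prior 0.5, lik 0.3333, product 0.1667; [3] prior 0.28, lik 0.4706, product 0.1318.
Normalizing constant = 0.42065; the posterior for Box 1 is its product over the sum, 0.1222/0.42065 = 0.291.

Posterior probability ≈ 0.291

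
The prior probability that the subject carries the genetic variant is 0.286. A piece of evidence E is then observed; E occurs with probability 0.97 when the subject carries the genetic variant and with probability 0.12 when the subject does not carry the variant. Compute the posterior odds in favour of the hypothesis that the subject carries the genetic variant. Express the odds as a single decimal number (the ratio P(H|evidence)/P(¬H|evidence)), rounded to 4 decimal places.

Posterior odds ≈ 3.2379

Prior odds = 0.286/(1−0.286) = 0.40056. In log-odds, ln(0.40056) = -0.91489.
Add log likelihood ratio: ln(8.0833) = 2.0898.
Posterior log-odds = 1.1749, so posterior odds = exp(1.1749) = 3.2379.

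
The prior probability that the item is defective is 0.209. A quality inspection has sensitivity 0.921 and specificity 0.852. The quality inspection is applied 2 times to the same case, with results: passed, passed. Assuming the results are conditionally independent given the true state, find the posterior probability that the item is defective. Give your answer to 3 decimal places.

Posterior P(H) ≈ 0.002

With H the event that the item is defective, the joint likelihood of the observed sequence is P(data|H) = 0.079·0.079 = 0.0062410 and P(data|¬H) = 0.852·0.852 = 0.72590.
Bayes: P(H|data) = 0.209·0.0062410 / (0.209·0.0062410 + 0.791·0.72590) = 0.0013044/0.57549 = 0.0023.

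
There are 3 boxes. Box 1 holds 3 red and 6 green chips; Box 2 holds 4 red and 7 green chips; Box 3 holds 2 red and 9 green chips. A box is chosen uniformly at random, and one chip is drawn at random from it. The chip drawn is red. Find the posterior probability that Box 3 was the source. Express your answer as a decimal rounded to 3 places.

Posterior probability ≈ 0.207

Tabulate prior·likelihood by source: [1] prior 0.333333, lik 0.3333, product 0.1111; [2] prior 0.333333, lik 0.3636, product 0.1212; [3] prior 0.333333, lik 0.1818, product 0.06061.
Normalizing constant = 0.29293; the posterior for Box 3 is its product over the sum, 0.06061/0.29293 = 0.207.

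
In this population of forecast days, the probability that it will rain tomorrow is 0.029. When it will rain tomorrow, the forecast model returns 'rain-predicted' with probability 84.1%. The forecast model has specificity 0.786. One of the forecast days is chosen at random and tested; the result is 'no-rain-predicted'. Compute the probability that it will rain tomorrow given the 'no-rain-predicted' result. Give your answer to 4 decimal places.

Write H for 'it will rain tomorrow'. Prior odds H:¬H = 0.029/0.971 = 0.029866. For the 'no-rain-predicted' outcome, the likelihood ratio is 0.159/0.786 = 0.20229.
Posterior odds = 0.029866 × 0.20229 = 0.0060416, so P(H|E) = 0.0060416/(1+0.0060416) = 0.0060.

P(H | E) ≈ 0.0060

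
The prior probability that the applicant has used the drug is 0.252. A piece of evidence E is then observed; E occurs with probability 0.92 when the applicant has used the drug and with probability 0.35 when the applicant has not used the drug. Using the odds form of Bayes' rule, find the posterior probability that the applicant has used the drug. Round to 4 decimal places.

Posterior probability ≈ 0.4697

Prior odds = 0.252/(1−0.252) = 0.33690.
Likelihood ratio for E = 0.92/0.35 = 2.6286.
Posterior odds = prior odds × LR = 0.88556.
Posterior probability = odds/(1+odds) = 0.88556/1.8856 = 0.4697.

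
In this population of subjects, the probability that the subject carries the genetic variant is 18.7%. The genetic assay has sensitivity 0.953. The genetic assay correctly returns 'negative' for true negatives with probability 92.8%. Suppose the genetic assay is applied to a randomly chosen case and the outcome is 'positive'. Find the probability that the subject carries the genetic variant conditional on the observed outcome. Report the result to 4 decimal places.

Let H be the event that the subject carries the genetic variant. P(H) = 0.187, so P(¬H) = 0.813. With E the 'positive' result, P(E|H) = 0.953 and P(E|¬H) = 0.072.
P(E) = 0.953·0.187 + 0.072·0.813 = 0.17821 + 0.058536 = 0.23675.
By Bayes' theorem, P(H|E) = 0.17821 / 0.23675 = 0.7527.

P(H | E) ≈ 0.7527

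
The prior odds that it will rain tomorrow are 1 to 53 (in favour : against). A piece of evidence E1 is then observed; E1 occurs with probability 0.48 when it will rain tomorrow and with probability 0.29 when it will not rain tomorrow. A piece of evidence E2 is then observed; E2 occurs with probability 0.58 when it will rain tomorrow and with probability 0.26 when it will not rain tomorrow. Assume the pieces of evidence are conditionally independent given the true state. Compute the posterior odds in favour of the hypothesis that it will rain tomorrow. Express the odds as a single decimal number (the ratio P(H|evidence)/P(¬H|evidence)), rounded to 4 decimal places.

Posterior odds ≈ 0.0697

Prior odds = 1/53 = 0.018868.
Likelihood ratio for E1 = 0.48/0.29 = 1.6552.
Likelihood ratio for E2 = 0.58/0.26 = 2.2308.
Posterior odds = prior odds × LR₁ × LR₂ = 0.069666.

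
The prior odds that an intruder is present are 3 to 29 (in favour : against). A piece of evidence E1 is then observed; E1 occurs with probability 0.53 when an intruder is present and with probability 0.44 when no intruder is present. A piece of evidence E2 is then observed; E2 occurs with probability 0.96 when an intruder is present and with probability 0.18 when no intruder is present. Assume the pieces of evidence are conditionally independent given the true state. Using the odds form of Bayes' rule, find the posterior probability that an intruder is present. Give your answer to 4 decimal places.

Prior odds = 3/29 = 0.10345.
Likelihood ratio for E1 = 0.53/0.44 = 1.2045.
Likelihood ratio for E2 = 0.96/0.18 = 5.3333.
Posterior odds = prior odds × LR₁ × LR₂ = 0.66458.
Posterior probability = odds/(1+odds) = 0.66458/1.6646 = 0.3992.

Posterior probability ≈ 0.3992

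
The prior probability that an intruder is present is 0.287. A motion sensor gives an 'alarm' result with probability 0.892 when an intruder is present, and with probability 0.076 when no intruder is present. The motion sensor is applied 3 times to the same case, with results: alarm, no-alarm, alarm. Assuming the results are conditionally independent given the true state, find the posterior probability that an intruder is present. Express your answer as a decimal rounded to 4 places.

Let H be the event that an intruder is present; start with P(H) = 0.287. P('alarm'|H) = 0.892, P('alarm'|¬H) = 0.076.
Update on result 1 ('alarm'): P(H) ← 0.892·0.2870 / (0.892·0.2870 + 0.076·0.7130) = 0.25600/0.31019 = 0.8253.
Update on result 2 ('no-alarm'): P(H) ← 0.108·0.8253 / (0.108·0.8253 + 0.924·0.1747) = 0.089133/0.25055 = 0.3558.
Update on result 3 ('alarm'): P(H) ← 0.892·0.3558 / (0.892·0.3558 + 0.076·0.6442) = 0.31733/0.36629 = 0.8663.

Posterior P(H) ≈ 0.8663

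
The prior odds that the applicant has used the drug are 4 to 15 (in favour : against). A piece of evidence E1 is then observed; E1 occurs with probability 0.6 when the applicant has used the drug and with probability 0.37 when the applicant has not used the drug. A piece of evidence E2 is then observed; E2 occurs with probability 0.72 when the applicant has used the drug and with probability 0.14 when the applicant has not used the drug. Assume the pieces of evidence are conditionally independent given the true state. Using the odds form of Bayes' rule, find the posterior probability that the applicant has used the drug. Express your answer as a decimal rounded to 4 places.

Prior odds = 4/15 = 0.26667. In log-odds, ln(0.26667) = -1.3218.
Add log likelihood ratios: ln(1.6216) + ln(5.1429) = 2.1210.
Posterior log-odds = 0.79928, so posterior odds = exp(0.79928) = 2.2239. Converting, P(H|E) = 2.2239/3.2239 = 0.6898.

Posterior probability ≈ 0.6898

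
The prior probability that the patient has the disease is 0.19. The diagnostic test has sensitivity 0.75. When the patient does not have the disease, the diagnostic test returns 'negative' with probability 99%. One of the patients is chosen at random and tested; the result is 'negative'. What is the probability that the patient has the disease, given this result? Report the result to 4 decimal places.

P(H | E) ≈ 0.0559

Write H for 'the patient has the disease'. Prior odds H:¬H = 0.19/0.81 = 0.23457. For the 'negative' outcome, the likelihood ratio is 0.25/0.99 = 0.25253.
Posterior odds = 0.23457 × 0.25253 = 0.059234, so P(H|E) = 0.059234/(1+0.059234) = 0.0559.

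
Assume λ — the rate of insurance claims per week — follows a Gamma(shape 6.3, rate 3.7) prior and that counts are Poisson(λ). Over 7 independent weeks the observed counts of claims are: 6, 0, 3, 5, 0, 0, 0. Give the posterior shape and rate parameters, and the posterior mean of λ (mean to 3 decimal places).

The Poisson likelihood adds the total count to the shape and the number of exposure periods to the rate. Here ∑xᵢ = 14 and n = 7, so shape 6.3→20.3 and rate 3.7→10.7.
Posterior mean = shape/rate = 20.3/10.7 = 1.897.

Posterior: Gamma(shape=20.3, rate=10.7); mean ≈ 1.897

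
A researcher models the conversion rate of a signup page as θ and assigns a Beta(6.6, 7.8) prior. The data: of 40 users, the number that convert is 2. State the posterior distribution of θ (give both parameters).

Posterior: Beta(8.6, 45.8)

Observing 2 successes and 38 failures updates Beta(6.6, 7.8) by adding the success and failure counts to the two shape parameters: α = 6.6+2 = 8.6, β = 7.8+38 = 45.8.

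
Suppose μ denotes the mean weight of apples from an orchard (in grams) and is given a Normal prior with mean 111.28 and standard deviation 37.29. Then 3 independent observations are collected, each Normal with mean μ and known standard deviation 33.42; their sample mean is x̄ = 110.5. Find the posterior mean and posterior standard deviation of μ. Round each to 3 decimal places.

Prior precision 1/τ₀² = 1/37.29² = 0.00071914; data precision n/σ² = 3/33.42² = 0.00268601.
Posterior precision = 0.00071914 + 0.00268601 = 0.00340516, giving posterior SD = 1/√0.00340516 = 17.137.
Posterior mean = (0.00071914·111.28 + 0.00268601·110.5) / 0.00340516 = 110.665.

Posterior mean ≈ 110.665; posterior SD ≈ 17.137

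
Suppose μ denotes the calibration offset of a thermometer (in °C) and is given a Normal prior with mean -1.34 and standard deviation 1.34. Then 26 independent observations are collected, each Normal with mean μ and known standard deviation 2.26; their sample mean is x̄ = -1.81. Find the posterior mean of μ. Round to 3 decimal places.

With known σ, the Normal prior is conjugate. Weight on the data is w = (n/σ²)/(n/σ² + 1/τ₀²) = 5.09045/(5.09045+0.556917) = 0.90138.
Posterior mean = w·x̄ + (1−w)·μ₀ = 0.90138·-1.81 + 0.098615·-1.34 = -1.764.

Posterior mean ≈ -1.764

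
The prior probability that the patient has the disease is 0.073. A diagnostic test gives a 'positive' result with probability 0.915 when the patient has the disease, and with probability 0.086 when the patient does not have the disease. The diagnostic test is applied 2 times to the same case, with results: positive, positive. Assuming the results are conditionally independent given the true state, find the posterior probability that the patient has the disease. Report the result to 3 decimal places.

Posterior P(H) ≈ 0.899

With H the event that the patient has the disease, the joint likelihood of the observed sequence is P(data|H) = 0.915·0.915 = 0.83723 and P(data|¬H) = 0.086·0.086 = 0.0073960.
Bayes: P(H|data) = 0.073·0.83723 / (0.073·0.83723 + 0.927·0.0073960) = 0.061117/0.067974 = 0.8991.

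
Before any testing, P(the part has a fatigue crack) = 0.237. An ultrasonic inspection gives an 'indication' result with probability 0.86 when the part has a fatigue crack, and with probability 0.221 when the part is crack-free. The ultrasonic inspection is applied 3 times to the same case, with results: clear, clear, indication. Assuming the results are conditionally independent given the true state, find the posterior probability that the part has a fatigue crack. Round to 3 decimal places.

With H the event that the part has a fatigue crack, the joint likelihood of the observed sequence is P(data|H) = 0.14·0.14·0.86 = 0.016856 and P(data|¬H) = 0.779·0.779·0.221 = 0.13411.
Bayes: P(H|data) = 0.237·0.016856 / (0.237·0.016856 + 0.763·0.13411) = 0.0039949/0.10632 = 0.0376.

Posterior P(H) ≈ 0.038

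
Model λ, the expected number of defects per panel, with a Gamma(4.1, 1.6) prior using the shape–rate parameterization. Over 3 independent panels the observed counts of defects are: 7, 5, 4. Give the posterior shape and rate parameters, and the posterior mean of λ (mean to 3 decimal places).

Posterior: Gamma(shape=20.1, rate=4.6); mean ≈ 4.370

The Poisson likelihood adds the total count to the shape and the number of exposure periods to the rate. Here ∑xᵢ = 16 and n = 3, so shape 4.1→20.1 and rate 1.6→4.6.
E[λ | data] = 20.1/4.6 = 4.370.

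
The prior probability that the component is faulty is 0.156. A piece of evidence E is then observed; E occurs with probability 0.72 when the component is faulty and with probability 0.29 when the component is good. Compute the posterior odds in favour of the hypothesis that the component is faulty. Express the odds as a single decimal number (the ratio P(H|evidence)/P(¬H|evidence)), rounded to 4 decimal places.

Prior odds = 0.156/(1−0.156) = 0.18483. In log-odds, ln(0.18483) = -1.6883.
Add log likelihood ratio: ln(2.4828) = 0.90937.
Posterior log-odds = -0.77893, so posterior odds = exp(-0.77893) = 0.45890.

Posterior odds ≈ 0.4589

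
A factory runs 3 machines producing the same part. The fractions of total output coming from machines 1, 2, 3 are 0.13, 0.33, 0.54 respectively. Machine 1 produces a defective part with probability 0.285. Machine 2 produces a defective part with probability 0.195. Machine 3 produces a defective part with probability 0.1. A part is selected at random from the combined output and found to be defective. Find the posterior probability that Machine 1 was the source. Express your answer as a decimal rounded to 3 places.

Posterior probability ≈ 0.238

Tabulate prior·likelihood by source: [1] prior 0.13, lik 0.285, product 0.03705; [2] prior 0.33, lik 0.195, product 0.06435; [3] prior 0.54, lik 0.1, product 0.05400.
Normalizing constant = 0.15540; the posterior for Machine 1 is its product over the sum, 0.03705/0.15540 = 0.238.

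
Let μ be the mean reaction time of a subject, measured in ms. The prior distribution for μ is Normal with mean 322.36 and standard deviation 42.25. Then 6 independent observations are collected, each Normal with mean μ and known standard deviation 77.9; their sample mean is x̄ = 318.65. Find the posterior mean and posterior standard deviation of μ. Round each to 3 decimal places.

Posterior mean ≈ 319.992; posterior SD ≈ 25.409

Prior precision 1/τ₀² = 1/42.25² = 0.00056020; data precision n/σ² = 6/77.9² = 0.00098873.
Posterior precision = 0.00056020 + 0.00098873 = 0.00154893, giving posterior SD = 1/√0.00154893 = 25.409.
Posterior mean = (0.00056020·322.36 + 0.00098873·318.65) / 0.00154893 = 319.992.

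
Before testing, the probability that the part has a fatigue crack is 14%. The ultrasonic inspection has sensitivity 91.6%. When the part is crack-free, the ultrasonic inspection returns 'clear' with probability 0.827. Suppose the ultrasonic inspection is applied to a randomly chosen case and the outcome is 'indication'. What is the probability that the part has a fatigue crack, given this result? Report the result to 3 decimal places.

P(H | E) ≈ 0.463

Write H for 'the part has a fatigue crack'. Prior odds H:¬H = 0.14/0.86 = 0.16279. For the 'indication' outcome, the likelihood ratio is 0.916/0.173 = 5.2948.
Posterior odds = 0.16279 × 5.2948 = 0.86194, so P(H|E) = 0.86194/(1+0.86194) = 0.463.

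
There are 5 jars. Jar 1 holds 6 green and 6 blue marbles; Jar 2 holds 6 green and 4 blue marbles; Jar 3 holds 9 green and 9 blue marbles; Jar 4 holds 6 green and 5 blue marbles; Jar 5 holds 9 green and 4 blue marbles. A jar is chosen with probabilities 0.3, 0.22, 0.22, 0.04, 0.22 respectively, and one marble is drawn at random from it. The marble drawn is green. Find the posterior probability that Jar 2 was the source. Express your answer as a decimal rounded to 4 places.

P(green|Jar 1) = 0.5; P(green|Jar 2) = 0.6; P(green|Jar 3) = 0.5; P(green|Jar 4) = 0.5455; P(green|Jar 5) = 0.6923.
Prior × likelihood for each source: 0.3·0.5=0.1500, 0.22·0.6=0.1320, 0.22·0.5=0.1100, 0.04·0.5455=0.02182, 0.22·0.6923=0.1523. Summing gives P(green) = 0.56613.
P(Jar 2 | green) = 0.1320 / 0.56613 = 0.2332.

Posterior probability ≈ 0.2332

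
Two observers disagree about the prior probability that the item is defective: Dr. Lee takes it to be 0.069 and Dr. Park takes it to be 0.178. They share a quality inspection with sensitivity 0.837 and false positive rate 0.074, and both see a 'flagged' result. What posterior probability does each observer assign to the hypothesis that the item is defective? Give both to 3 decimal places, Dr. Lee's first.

Dr. Lee: 0.456; Dr. Park: 0.710

P('+'|H) = 0.837, P('+'|¬H) = 0.074.
Dr. Lee: numerator 0.837·0.069 = 0.057753; evidence = 0.057753+0.074·0.931 = 0.12665; posterior = 0.456.
Dr. Park: numerator 0.837·0.178 = 0.14899; evidence = 0.14899+0.074·0.822 = 0.20981; posterior = 0.710.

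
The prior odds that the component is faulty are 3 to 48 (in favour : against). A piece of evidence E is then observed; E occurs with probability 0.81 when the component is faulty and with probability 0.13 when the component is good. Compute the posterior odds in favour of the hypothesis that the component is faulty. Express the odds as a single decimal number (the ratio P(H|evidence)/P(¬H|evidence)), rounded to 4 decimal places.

Prior odds = 3/48 = 0.062500. In log-odds, ln(0.062500) = -2.7726.
Add log likelihood ratio: ln(6.2308) = 1.8295.
Posterior log-odds = -0.94309, so posterior odds = exp(-0.94309) = 0.38942.

Posterior odds ≈ 0.3894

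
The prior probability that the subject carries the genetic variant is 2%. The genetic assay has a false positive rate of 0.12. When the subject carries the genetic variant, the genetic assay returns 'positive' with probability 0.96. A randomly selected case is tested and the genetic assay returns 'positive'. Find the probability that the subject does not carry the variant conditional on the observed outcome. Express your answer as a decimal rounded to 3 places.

P(¬H | E) ≈ 0.860

Let H be the event that the subject carries the genetic variant. P(H) = 0.02, so P(¬H) = 0.98. With E the 'positive' result, P(E|H) = 0.96 and P(E|¬H) = 0.12.
P(E) = 0.96·0.02 + 0.12·0.98 = 0.019200 + 0.11760 = 0.13680.
By Bayes' theorem, P(H|E) = 0.019200 / 0.13680 = 0.140. Hence P(¬H|E) = 1 − 0.140 = 0.860.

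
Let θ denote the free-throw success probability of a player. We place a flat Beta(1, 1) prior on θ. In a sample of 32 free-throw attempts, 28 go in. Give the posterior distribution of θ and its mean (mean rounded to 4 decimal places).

Posterior: Beta(29, 5); mean ≈ 0.8529

The binomial likelihood is conjugate to the Beta prior: with 28 successes and 4 failures, the posterior is Beta(1+28, 1+4) = Beta(29, 5).
E[θ | data] = 29/(29+5) = 0.8529.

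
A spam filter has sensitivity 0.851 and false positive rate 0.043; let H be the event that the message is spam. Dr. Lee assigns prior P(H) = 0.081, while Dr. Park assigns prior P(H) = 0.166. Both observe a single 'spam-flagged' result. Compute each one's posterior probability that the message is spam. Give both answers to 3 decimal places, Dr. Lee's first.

Dr. Lee: 0.636; Dr. Park: 0.798

P('+'|H) = 0.851, P('+'|¬H) = 0.043.
Dr. Lee: numerator 0.851·0.081 = 0.068931; evidence = 0.068931+0.043·0.919 = 0.10845; posterior = 0.636.
Dr. Park: numerator 0.851·0.166 = 0.14127; evidence = 0.14127+0.043·0.834 = 0.17713; posterior = 0.798.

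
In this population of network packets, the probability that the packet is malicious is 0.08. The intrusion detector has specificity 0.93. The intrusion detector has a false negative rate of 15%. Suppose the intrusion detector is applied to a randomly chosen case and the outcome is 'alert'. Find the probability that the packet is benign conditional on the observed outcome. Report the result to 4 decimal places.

P(¬H | E) ≈ 0.4864

Write H for 'the packet is malicious'. Prior odds H:¬H = 0.08/0.92 = 0.086957. For the 'alert' outcome, the likelihood ratio is 0.85/0.07 = 12.143.
Posterior odds = 0.086957 × 12.143 = 1.0559, so P(H|E) = 1.0559/(1+1.0559) = 0.5136. Then P(¬H|E) = 1 − 0.5136 = 0.4864.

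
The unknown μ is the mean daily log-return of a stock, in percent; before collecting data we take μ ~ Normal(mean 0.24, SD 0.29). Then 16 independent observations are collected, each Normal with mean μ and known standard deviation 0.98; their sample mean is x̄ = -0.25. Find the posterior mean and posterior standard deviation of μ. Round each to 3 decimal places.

Posterior mean ≈ -0.046; posterior SD ≈ 0.187

Prior precision 1/τ₀² = 1/0.29² = 11.8906; data precision n/σ² = 16/0.98² = 16.6597.
Posterior precision = 11.8906 + 16.6597 = 28.5503, giving posterior SD = 1/√28.5503 = 0.187.
Posterior mean = (11.8906·0.24 + 16.6597·-0.25) / 28.5503 = -0.046.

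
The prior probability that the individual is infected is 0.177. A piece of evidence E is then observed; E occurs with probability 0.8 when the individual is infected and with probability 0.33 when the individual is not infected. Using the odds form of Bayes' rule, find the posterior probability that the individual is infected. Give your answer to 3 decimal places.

Posterior probability ≈ 0.343

Prior odds = 0.177/(1−0.177) = 0.21507. In log-odds, ln(0.21507) = -1.5368.
Add log likelihood ratio: ln(2.4242) = 0.88552.
Posterior log-odds = -0.65129, so posterior odds = exp(-0.65129) = 0.52137. Converting, P(H|E) = 0.52137/1.5214 = 0.343.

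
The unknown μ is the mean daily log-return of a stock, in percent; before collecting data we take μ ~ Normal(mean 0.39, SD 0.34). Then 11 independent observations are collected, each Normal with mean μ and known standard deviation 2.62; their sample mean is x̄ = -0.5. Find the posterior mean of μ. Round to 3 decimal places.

Prior precision 1/τ₀² = 1/0.34² = 8.65052; data precision n/σ² = 11/2.62² = 1.60247.
Posterior precision = 8.65052 + 1.60247 = 10.2530.
Posterior mean = (8.65052·0.39 + 1.60247·-0.5) / 10.2530 = 0.251.

Posterior mean ≈ 0.251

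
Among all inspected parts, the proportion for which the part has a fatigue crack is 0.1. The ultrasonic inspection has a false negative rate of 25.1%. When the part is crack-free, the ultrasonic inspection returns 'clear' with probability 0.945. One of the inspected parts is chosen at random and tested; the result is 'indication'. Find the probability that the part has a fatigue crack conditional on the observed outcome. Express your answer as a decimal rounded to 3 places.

P(H | E) ≈ 0.602

Let H be the event that the part has a fatigue crack. P(H) = 0.1, so P(¬H) = 0.9. With E the 'indication' result, P(E|H) = 0.749 and P(E|¬H) = 0.055.
P(E) = 0.749·0.1 + 0.055·0.9 = 0.074900 + 0.049500 = 0.12440.
By Bayes' theorem, P(H|E) = 0.074900 / 0.12440 = 0.602.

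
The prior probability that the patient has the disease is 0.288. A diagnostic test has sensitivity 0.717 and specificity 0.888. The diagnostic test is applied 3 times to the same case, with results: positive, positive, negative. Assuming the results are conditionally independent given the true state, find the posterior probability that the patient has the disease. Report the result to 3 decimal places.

Posterior P(H) ≈ 0.841

Let H be the event that the patient has the disease; start with P(H) = 0.288. P('positive'|H) = 0.717, P('positive'|¬H) = 0.112.
Update on result 1 ('positive'): P(H) ← 0.717·0.2880 / (0.717·0.2880 + 0.112·0.7120) = 0.20650/0.28624 = 0.7214.
Update on result 2 ('positive'): P(H) ← 0.717·0.7214 / (0.717·0.7214 + 0.112·0.2786) = 0.51725/0.54845 = 0.9431.
Update on result 3 ('negative'): P(H) ← 0.283·0.9431 / (0.283·0.9431 + 0.888·0.0569) = 0.26690/0.31742 = 0.8408.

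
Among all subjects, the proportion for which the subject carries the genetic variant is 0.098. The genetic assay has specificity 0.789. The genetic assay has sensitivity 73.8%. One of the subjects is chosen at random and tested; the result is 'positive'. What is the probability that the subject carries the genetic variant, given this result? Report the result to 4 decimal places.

P(H | E) ≈ 0.2754

Let H be the event that the subject carries the genetic variant. P(H) = 0.098, so P(¬H) = 0.902. With E the 'positive' result, P(E|H) = 0.738 and P(E|¬H) = 0.211.
P(E) = 0.738·0.098 + 0.211·0.902 = 0.072324 + 0.19032 = 0.26265.
By Bayes' theorem, P(H|E) = 0.072324 / 0.26265 = 0.2754.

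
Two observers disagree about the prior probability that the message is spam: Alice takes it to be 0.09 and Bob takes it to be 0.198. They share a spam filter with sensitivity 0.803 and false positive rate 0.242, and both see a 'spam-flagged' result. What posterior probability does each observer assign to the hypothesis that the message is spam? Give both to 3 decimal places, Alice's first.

P('+'|H) = 0.803, P('+'|¬H) = 0.242.
Alice: numerator 0.803·0.09 = 0.072270; evidence = 0.072270+0.242·0.91 = 0.29249; posterior = 0.247.
Bob: numerator 0.803·0.198 = 0.15899; evidence = 0.15899+0.242·0.802 = 0.35308; posterior = 0.450.

Alice: 0.247; Bob: 0.450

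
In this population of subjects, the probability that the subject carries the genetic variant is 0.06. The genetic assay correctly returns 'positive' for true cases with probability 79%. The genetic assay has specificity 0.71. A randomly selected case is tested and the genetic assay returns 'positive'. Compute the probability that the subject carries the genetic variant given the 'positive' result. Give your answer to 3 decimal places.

P(H | E) ≈ 0.148

Let H be the event that the subject carries the genetic variant. P(H) = 0.06, so P(¬H) = 0.94. With E the 'positive' result, P(E|H) = 0.79 and P(E|¬H) = 0.29.
P(E) = 0.79·0.06 + 0.29·0.94 = 0.047400 + 0.27260 = 0.32000.
By Bayes' theorem, P(H|E) = 0.047400 / 0.32000 = 0.148.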